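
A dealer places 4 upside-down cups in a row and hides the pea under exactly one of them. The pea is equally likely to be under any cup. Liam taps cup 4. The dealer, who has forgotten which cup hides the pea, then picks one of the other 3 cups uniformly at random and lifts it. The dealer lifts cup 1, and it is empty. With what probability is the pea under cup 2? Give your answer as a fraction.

Condition on the true location of the pea.
If it is under cup 1 (prior 1/4): the dealer opened cup 1, so this case is ruled out; weight (1/4)·0 = 0.
If it is under any of cups 2, 3, and 4 (prior 1/4 each): the dealer picks cup 1 with probability 1/3 regardless, and it is not the prize; weight (1/4)·(1/3) = 1/12 each.
The weights sum to 1/4.
So P(the pea under cup 2 | the dealer opened cup 1) = (1/12) / (1/4) = 1/3.

1/3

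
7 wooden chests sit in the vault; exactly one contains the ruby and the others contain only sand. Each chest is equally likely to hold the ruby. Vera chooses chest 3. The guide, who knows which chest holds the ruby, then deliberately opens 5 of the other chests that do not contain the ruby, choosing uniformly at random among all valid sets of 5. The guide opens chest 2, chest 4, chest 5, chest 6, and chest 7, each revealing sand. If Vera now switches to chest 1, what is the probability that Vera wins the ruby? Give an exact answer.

Apply Bayes' rule, conditioning on where the ruby actually is.
If it is in chest 1 (prior 1/7): the guide has no choice, probability 1; weight (1/7)·1 = 1/7.
If it is in any of chests 2, 4, 5, 6, and 7 (prior 1/7 each): that chest was opened and seen not to hold the prize — ruled out; weight (1/7)·0 = 0 each.
If it is in chest 3 (prior 1/7): the guide has 6 equally likely choices, so probability 1/6; weight (1/7)·(1/6) = 1/42.
The weights sum to 1/6.
So P(the ruby in chest 1 | the guide opened chest 2, chest 4, chest 5, chest 6, and chest 7) = (1/7) / (1/6) = 6/7.

6/7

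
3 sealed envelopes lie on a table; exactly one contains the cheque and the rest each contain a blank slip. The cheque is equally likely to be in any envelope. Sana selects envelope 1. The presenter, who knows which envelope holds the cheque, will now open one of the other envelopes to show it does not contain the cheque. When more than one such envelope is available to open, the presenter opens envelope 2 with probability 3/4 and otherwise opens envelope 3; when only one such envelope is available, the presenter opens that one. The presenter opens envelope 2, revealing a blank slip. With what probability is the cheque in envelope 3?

Condition on the true location of the cheque.
If it is in envelope 1 (prior 1/3): envelope 2 is available, opened with probability 3/4; weight (1/3)·(3/4) = 1/4.
If it is in envelope 2 (prior 1/3): the presenter opened envelope 2, so this case is ruled out; weight (1/3)·0 = 0.
If it is in envelope 3 (prior 1/3): only envelope 2 is available, probability 1; weight (1/3)·1 = 1/3.
The weights sum to 7/12.
So P(the cheque in envelope 3 | the presenter opened envelope 2) = (1/3) / (7/12) = 4/7.

4/7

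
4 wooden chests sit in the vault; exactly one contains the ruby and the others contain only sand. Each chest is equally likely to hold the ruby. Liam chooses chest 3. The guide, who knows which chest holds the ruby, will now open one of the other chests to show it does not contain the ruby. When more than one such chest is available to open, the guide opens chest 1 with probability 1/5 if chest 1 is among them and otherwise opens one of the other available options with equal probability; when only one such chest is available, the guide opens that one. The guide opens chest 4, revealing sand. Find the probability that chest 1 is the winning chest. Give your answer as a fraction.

Condition on the true location of the ruby.
If it is in chest 1 (prior 1/4): chest 1 holds the prize so is unavailable; the guide chooses uniformly among the 2 others, probability 1/2; weight (1/4)·(1/2) = 1/8.
If it is in chest 2 (prior 1/4): chest 1 is available but not opened, probability 4/5; weight (1/4)·(4/5) = 1/5.
If it is in chest 3 (prior 1/4): chest 1 is available but not opened; chest 4 gets probability (1 − 1/5)/2 = 2/5; weight (1/4)·(2/5) = 1/10.
If it is in chest 4 (prior 1/4): the guide opened chest 4, so this case is ruled out; weight (1/4)·0 = 0.
The weights sum to 17/40.
So P(the ruby in chest 1 | the guide opened chest 4) = (1/8) / (17/40) = 5/17.

5/17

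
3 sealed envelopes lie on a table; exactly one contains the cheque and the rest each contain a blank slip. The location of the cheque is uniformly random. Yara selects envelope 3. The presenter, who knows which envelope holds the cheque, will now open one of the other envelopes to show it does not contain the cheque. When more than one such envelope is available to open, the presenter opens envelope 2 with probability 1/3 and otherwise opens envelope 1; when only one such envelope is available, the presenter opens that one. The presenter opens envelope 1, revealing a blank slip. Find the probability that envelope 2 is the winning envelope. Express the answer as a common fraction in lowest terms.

Condition on the true location of the cheque.
If it is in envelope 1 (prior 1/3): the presenter opened envelope 1, so this case is ruled out; weight (1/3)·0 = 0.
If it is in envelope 2 (prior 1/3): only envelope 1 is available, probability 1; weight (1/3)·1 = 1/3.
If it is in envelope 3 (prior 1/3): envelope 2 is available but not opened, probability 2/3; weight (1/3)·(2/3) = 2/9.
The weights sum to 5/9.
So P(the cheque in envelope 2 | the presenter opened envelope 1) = (1/3) / (5/9) = 3/5.

3/5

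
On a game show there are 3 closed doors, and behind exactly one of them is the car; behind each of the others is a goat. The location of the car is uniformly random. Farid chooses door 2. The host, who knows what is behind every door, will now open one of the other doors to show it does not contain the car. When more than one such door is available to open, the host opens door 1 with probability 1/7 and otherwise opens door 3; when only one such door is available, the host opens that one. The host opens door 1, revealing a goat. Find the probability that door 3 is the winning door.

Condition on the true location of the car.
If it is behind door 1 (prior 1/3): the host opened door 1, so this case is ruled out; weight (1/3)·0 = 0.
If it is behind door 2 (prior 1/3): door 1 is available, opened with probability 1/7; weight (1/3)·(1/7) = 1/21.
If it is behind door 3 (prior 1/3): only door 1 is available, probability 1; weight (1/3)·1 = 1/3.
The weights sum to 8/21.
So P(the car behind door 3 | the host opened door 1) = (1/3) / (8/21) = 7/8.

7/8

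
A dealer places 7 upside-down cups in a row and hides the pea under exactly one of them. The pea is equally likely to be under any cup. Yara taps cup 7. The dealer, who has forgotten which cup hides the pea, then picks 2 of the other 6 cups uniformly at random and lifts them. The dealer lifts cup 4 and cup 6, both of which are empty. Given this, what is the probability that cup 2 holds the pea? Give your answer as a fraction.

Because the dealer chose which cups to lift without knowing where the pea is, the choice is independent of the prize location. Learning that none of the 2 opened cups holds the pea simply rules out those 2 locations and leaves the remaining 5 cups still equally likely by symmetry.
So P(the pea under cup 2) = 1/5.

1/5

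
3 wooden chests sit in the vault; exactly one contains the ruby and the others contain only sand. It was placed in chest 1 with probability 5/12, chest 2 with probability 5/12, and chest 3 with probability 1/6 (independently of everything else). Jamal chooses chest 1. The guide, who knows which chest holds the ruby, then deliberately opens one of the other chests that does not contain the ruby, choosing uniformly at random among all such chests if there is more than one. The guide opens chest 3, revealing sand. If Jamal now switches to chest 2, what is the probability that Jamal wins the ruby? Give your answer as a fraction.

2/3

Consider each possible location of the ruby in turn.
If it is in chest 1 (prior 5/12): the guide has 2 equally likely choices, so probability 1/2; weight (5/12)·(1/2) = 5/24.
If it is in chest 2 (prior 5/12): the guide has no choice, probability 1; weight (5/12)·1 = 5/12.
If it is in chest 3 (prior 1/6): the guide opened chest 3, so this case is ruled out; weight (1/6)·0 = 0.
The weights sum to 5/8.
So P(the ruby in chest 2 | the guide opened chest 3) = (5/12) / (5/8) = 2/3.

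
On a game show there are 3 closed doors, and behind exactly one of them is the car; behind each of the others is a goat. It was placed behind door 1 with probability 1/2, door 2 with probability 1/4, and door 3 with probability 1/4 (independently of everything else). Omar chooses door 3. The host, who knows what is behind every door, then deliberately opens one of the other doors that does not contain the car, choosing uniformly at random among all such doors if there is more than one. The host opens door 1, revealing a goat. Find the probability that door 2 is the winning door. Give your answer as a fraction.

2/3

Apply Bayes' rule, conditioning on where the car actually is.
If it is behind door 1 (prior 1/2): the host opened door 1, so this case is ruled out; weight (1/2)·0 = 0.
If it is behind door 2 (prior 1/4): the host has no choice, probability 1; weight (1/4)·1 = 1/4.
If it is behind door 3 (prior 1/4): the host has 2 equally likely choices, so probability 1/2; weight (1/4)·(1/2) = 1/8.
The weights sum to 3/8.
So P(the car behind door 2 | the host opened door 1) = (1/4) / (3/8) = 2/3.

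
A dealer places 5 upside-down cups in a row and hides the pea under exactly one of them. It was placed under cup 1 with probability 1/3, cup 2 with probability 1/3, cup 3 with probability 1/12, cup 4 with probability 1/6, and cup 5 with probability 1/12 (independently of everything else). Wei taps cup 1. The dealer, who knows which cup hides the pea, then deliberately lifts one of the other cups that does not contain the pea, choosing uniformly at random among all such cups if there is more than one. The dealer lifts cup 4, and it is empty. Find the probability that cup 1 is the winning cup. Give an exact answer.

Consider each possible location of the pea in turn.
If it is under cup 1 (prior 1/3): the dealer has 4 equally likely choices, so probability 1/4; weight (1/3)·(1/4) = 1/12.
If it is under cup 2 (prior 1/3): the dealer has 3 equally likely choices, so probability 1/3; weight (1/3)·(1/3) = 1/9.
If it is under either of cups 3 and 5 (prior 1/12 each): the dealer has 3 equally likely choices, so probability 1/3; weight (1/12)·(1/3) = 1/36 each.
If it is under cup 4 (prior 1/6): the dealer opened cup 4, so this case is ruled out; weight (1/6)·0 = 0.
The weights sum to 1/4.
So P(the pea under cup 1 | the dealer opened cup 4) = (1/12) / (1/4) = 1/3.

1/3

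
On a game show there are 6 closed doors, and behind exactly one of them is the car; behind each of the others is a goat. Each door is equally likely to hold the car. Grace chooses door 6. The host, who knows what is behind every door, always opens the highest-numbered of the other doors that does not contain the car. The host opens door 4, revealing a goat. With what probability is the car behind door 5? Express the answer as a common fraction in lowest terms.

Apply Bayes' rule, conditioning on where the car actually is.
If it is behind any of doors 1, 2, 3, and 6 (prior 1/6 each): the host would have opened door 5 instead, probability 0; weight (1/6)·0 = 0 each.
If it is behind door 4 (prior 1/6): the host opened door 4, so this case is ruled out; weight (1/6)·0 = 0.
If it is behind door 5 (prior 1/6): door 4 is the highest-numbered option available, probability 1; weight (1/6)·1 = 1/6.
The weights sum to 1/6.
So P(the car behind door 5 | the host opened door 4) = (1/6) / (1/6) = 1.

1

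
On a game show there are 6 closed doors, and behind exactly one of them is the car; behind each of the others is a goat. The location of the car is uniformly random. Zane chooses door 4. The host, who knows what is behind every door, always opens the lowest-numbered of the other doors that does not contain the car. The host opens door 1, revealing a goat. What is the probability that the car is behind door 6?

1/5

Apply Bayes' rule, conditioning on where the car actually is.
If it is behind door 1 (prior 1/6): the host opened door 1, so this case is ruled out; weight (1/6)·0 = 0.
If it is behind any of doors 2, 3, 4, 5, and 6 (prior 1/6 each): door 1 is the lowest-numbered option available, probability 1; weight (1/6)·1 = 1/6 each.
The weights sum to 5/6.
So P(the car behind door 6 | the host opened door 1) = (1/6) / (5/6) = 1/5.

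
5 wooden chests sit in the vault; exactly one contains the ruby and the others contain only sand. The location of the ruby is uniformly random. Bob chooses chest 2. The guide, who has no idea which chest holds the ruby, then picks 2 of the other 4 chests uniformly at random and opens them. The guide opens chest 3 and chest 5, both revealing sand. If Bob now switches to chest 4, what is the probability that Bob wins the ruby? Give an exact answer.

1/3

Because the guide chose which chests to open without knowing where the ruby is, the choice is independent of the prize location. Learning that none of the 2 opened chests holds the ruby simply rules out those 2 locations and leaves the remaining 3 chests still equally likely by symmetry.
So P(the ruby in chest 4) = 1/3.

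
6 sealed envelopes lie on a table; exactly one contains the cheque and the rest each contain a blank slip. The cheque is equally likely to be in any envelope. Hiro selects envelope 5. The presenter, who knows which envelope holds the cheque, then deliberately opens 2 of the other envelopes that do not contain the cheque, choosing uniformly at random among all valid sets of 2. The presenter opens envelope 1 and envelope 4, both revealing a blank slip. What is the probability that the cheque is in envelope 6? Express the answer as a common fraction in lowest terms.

5/18

Condition on the true location of the cheque.
If it is in either of envelopes 1 and 4 (prior 1/6 each): that envelope was opened and seen not to hold the prize — ruled out; weight (1/6)·0 = 0 each.
If it is in any of envelopes 2, 3, and 6 (prior 1/6 each): the presenter has 6 equally likely choices, so probability 1/6; weight (1/6)·(1/6) = 1/36 each.
If it is in envelope 5 (prior 1/6): the presenter has 10 equally likely choices, so probability 1/10; weight (1/6)·(1/10) = 1/60.
The weights sum to 1/10.
So P(the cheque in envelope 6 | the presenter opened envelope 1 and envelope 4) = (1/36) / (1/10) = 5/18.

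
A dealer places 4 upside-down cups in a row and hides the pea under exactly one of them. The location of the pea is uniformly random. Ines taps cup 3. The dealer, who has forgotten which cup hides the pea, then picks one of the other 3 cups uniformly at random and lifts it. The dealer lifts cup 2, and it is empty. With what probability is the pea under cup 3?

Because the dealer chose which cup to lift without knowing where the pea is, the choice is independent of the prize location. Learning that cup 2 does not hold the pea simply rules out that one location and leaves the remaining 3 cups still equally likely by symmetry.
So P(the pea under cup 3) = 1/3.

1/3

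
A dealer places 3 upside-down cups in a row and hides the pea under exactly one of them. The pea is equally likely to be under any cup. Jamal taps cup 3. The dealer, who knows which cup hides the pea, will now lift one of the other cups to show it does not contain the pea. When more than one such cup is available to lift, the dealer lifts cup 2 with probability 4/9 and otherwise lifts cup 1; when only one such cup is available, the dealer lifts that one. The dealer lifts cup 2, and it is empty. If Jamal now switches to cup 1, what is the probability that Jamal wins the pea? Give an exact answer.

9/13

Condition on the true location of the pea.
If it is under cup 1 (prior 1/3): only cup 2 is available, probability 1; weight (1/3)·1 = 1/3.
If it is under cup 2 (prior 1/3): the dealer opened cup 2, so this case is ruled out; weight (1/3)·0 = 0.
If it is under cup 3 (prior 1/3): cup 2 is available, opened with probability 4/9; weight (1/3)·(4/9) = 4/27.
The weights sum to 13/27.
So P(the pea under cup 1 | the dealer opened cup 2) = (1/3) / (13/27) = 9/13.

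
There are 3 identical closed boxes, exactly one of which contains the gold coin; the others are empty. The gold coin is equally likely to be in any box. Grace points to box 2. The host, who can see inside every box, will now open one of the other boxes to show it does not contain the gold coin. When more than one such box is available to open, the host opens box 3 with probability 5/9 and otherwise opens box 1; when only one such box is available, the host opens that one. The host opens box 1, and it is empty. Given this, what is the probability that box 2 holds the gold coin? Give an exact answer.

4/13

Condition on the true location of the gold coin.
If it is in box 1 (prior 1/3): the host opened box 1, so this case is ruled out; weight (1/3)·0 = 0.
If it is in box 2 (prior 1/3): box 3 is available but not opened, probability 4/9; weight (1/3)·(4/9) = 4/27.
If it is in box 3 (prior 1/3): only box 1 is available, probability 1; weight (1/3)·1 = 1/3.
The weights sum to 13/27.
So P(the gold coin in box 2 | the host opened box 1) = (4/27) / (13/27) = 4/13.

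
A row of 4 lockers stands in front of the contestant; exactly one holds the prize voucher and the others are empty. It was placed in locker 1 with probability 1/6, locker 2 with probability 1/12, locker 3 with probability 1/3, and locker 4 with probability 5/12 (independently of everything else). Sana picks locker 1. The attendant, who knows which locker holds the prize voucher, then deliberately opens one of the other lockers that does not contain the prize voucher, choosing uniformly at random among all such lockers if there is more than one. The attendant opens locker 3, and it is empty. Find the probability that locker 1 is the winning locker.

2/11

Consider each possible location of the prize voucher in turn.
If it is in locker 1 (prior 1/6): the attendant has 3 equally likely choices, so probability 1/3; weight (1/6)·(1/3) = 1/18.
If it is in locker 2 (prior 1/12): the attendant has 2 equally likely choices, so probability 1/2; weight (1/12)·(1/2) = 1/24.
If it is in locker 3 (prior 1/3): the attendant opened locker 3, so this case is ruled out; weight (1/3)·0 = 0.
If it is in locker 4 (prior 5/12): the attendant has 2 equally likely choices, so probability 1/2; weight (5/12)·(1/2) = 5/24.
The weights sum to 11/36.
So P(the prize voucher in locker 1 | the attendant opened locker 3) = (1/18) / (11/36) = 2/11.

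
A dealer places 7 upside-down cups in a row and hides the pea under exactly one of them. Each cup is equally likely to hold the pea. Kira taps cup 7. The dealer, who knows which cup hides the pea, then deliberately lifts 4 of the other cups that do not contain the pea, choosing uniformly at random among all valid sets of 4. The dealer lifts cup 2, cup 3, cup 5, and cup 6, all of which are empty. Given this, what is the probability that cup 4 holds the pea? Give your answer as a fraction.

Consider each possible location of the pea in turn.
If it is under either of cups 1 and 4 (prior 1/7 each): the dealer has 5 equally likely choices, so probability 1/5; weight (1/7)·(1/5) = 1/35 each.
If it is under any of cups 2, 3, 5, and 6 (prior 1/7 each): that cup was opened and seen not to hold the prize — ruled out; weight (1/7)·0 = 0 each.
If it is under cup 7 (prior 1/7): the dealer has 15 equally likely choices, so probability 1/15; weight (1/7)·(1/15) = 1/105.
The weights sum to 1/15.
So P(the pea under cup 4 | the dealer opened cup 2, cup 3, cup 5, and cup 6) = (1/35) / (1/15) = 3/7.

3/7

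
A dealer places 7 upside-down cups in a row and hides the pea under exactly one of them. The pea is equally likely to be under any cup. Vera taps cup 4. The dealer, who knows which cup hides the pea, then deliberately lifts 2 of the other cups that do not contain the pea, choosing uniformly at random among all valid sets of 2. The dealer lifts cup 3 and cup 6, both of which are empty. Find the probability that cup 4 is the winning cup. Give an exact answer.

Consider each possible location of the pea in turn.
If it is under any of cups 1, 2, 5, and 7 (prior 1/7 each): the dealer has 10 equally likely choices, so probability 1/10; weight (1/7)·(1/10) = 1/70 each.
If it is under either of cups 3 and 6 (prior 1/7 each): that cup was opened and seen not to hold the prize — ruled out; weight (1/7)·0 = 0 each.
If it is under cup 4 (prior 1/7): the dealer has 15 equally likely choices, so probability 1/15; weight (1/7)·(1/15) = 1/105.
The weights sum to 1/15.
So P(the pea under cup 4 | the dealer opened cup 3 and cup 6) = (1/105) / (1/15) = 1/7.

1/7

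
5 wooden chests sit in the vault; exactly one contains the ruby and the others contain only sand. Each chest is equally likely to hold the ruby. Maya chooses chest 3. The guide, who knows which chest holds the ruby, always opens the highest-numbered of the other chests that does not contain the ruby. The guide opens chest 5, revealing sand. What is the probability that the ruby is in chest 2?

Condition on the true location of the ruby.
If it is in any of chests 1, 2, 3, and 4 (prior 1/5 each): chest 5 is the highest-numbered option available, probability 1; weight (1/5)·1 = 1/5 each.
If it is in chest 5 (prior 1/5): the guide opened chest 5, so this case is ruled out; weight (1/5)·0 = 0.
The weights sum to 4/5.
So P(the ruby in chest 2 | the guide opened chest 5) = (1/5) / (4/5) = 1/4.

1/4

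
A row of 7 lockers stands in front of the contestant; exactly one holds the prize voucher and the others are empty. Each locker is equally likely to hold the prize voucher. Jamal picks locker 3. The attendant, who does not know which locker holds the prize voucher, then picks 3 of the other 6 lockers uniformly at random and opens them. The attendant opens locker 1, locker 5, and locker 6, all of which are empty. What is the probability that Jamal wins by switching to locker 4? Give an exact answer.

1/4

Because the attendant chose which lockers to open without knowing where the prize voucher is, the choice is independent of the prize location. Learning that none of the 3 opened lockers holds the prize voucher simply rules out those 3 locations and leaves the remaining 4 lockers still equally likely by symmetry.
So P(the prize voucher in locker 4) = 1/4.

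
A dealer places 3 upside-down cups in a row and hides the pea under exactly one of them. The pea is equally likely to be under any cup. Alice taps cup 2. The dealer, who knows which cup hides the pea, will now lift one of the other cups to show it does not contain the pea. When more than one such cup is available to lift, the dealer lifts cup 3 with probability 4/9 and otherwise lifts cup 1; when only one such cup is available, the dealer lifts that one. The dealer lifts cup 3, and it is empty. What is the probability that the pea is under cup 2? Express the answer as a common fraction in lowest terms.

Apply Bayes' rule, conditioning on where the pea actually is.
If it is under cup 1 (prior 1/3): only cup 3 is available, probability 1; weight (1/3)·1 = 1/3.
If it is under cup 2 (prior 1/3): cup 3 is available, opened with probability 4/9; weight (1/3)·(4/9) = 4/27.
If it is under cup 3 (prior 1/3): the dealer opened cup 3, so this case is ruled out; weight (1/3)·0 = 0.
The weights sum to 13/27.
So P(the pea under cup 2 | the dealer opened cup 3) = (4/27) / (13/27) = 4/13.

4/13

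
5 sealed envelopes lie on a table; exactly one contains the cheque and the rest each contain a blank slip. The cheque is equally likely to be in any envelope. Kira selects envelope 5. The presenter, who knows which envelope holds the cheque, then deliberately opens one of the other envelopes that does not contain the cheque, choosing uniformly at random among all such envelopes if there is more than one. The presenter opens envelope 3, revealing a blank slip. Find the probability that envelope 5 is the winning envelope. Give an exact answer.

1/5

Apply Bayes' rule, conditioning on where the cheque actually is.
If it is in any of envelopes 1, 2, and 4 (prior 1/5 each): the presenter has 3 equally likely choices, so probability 1/3; weight (1/5)·(1/3) = 1/15 each.
If it is in envelope 3 (prior 1/5): the presenter opened envelope 3, so this case is ruled out; weight (1/5)·0 = 0.
If it is in envelope 5 (prior 1/5): the presenter has 4 equally likely choices, so probability 1/4; weight (1/5)·(1/4) = 1/20.
The weights sum to 1/4.
So P(the cheque in envelope 5 | the presenter opened envelope 3) = (1/20) / (1/4) = 1/5.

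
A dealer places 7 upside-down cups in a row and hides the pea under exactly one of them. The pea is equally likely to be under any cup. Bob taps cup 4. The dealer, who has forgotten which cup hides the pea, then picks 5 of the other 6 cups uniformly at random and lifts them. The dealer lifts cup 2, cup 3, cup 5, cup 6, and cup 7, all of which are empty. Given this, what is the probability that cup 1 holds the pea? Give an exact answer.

1/2

Apply Bayes' rule, conditioning on where the pea actually is.
If it is under either of cups 1 and 4 (prior 1/7 each): the dealer picks exactly this set with probability 1/6 regardless, and none is the prize; weight (1/7)·(1/6) = 1/42 each.
If it is under any of cups 2, 3, 5, 6, and 7 (prior 1/7 each): that cup was opened and seen not to hold the prize — ruled out; weight (1/7)·0 = 0 each.
The weights sum to 1/21.
So P(the pea under cup 1 | the dealer opened cup 2, cup 3, cup 5, cup 6, and cup 7) = (1/42) / (1/21) = 1/2.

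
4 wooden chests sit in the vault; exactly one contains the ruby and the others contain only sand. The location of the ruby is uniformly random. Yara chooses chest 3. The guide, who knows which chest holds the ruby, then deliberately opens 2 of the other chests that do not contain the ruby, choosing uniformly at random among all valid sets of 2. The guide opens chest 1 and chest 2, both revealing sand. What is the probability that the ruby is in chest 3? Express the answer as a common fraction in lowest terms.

1/4

Condition on the true location of the ruby.
If it is in either of chests 1 and 2 (prior 1/4 each): that chest was opened and seen not to hold the prize — ruled out; weight (1/4)·0 = 0 each.
If it is in chest 3 (prior 1/4): the guide has 3 equally likely choices, so probability 1/3; weight (1/4)·(1/3) = 1/12.
If it is in chest 4 (prior 1/4): the guide has no choice, probability 1; weight (1/4)·1 = 1/4.
The weights sum to 1/3.
So P(the ruby in chest 3 | the guide opened chest 1 and chest 2) = (1/12) / (1/3) = 1/4.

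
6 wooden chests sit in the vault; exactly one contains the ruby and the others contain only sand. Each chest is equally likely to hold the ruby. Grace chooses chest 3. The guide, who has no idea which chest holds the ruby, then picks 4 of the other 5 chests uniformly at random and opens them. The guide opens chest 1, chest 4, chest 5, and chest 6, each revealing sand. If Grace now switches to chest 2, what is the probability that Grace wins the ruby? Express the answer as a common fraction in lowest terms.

1/2

Apply Bayes' rule, conditioning on where the ruby actually is.
If it is in any of chests 1, 4, 5, and 6 (prior 1/6 each): that chest was opened and seen not to hold the prize — ruled out; weight (1/6)·0 = 0 each.
If it is in either of chests 2 and 3 (prior 1/6 each): the guide picks exactly this set with probability 1/5 regardless, and none is the prize; weight (1/6)·(1/5) = 1/30 each.
The weights sum to 1/15.
So P(the ruby in chest 2 | the guide opened chest 1, chest 4, chest 5, and chest 6) = (1/30) / (1/15) = 1/2.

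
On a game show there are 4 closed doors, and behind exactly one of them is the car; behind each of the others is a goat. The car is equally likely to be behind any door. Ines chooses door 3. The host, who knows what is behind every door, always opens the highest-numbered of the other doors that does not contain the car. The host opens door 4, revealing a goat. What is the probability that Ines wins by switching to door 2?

1/3

Condition on the true location of the car.
If it is behind any of doors 1, 2, and 3 (prior 1/4 each): door 4 is the highest-numbered option available, probability 1; weight (1/4)·1 = 1/4 each.
If it is behind door 4 (prior 1/4): the host opened door 4, so this case is ruled out; weight (1/4)·0 = 0.
The weights sum to 3/4.
So P(the car behind door 2 | the host opened door 4) = (1/4) / (3/4) = 1/3.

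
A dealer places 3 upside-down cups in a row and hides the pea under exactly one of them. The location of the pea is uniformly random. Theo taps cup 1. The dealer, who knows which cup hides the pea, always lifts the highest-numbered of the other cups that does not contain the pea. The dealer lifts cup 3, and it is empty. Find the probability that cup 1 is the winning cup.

Apply Bayes' rule, conditioning on where the pea actually is.
If it is under either of cups 1 and 2 (prior 1/3 each): cup 3 is the highest-numbered option available, probability 1; weight (1/3)·1 = 1/3 each.
If it is under cup 3 (prior 1/3): the dealer opened cup 3, so this case is ruled out; weight (1/3)·0 = 0.
The weights sum to 2/3.
So P(the pea under cup 1 | the dealer opened cup 3) = (1/3) / (2/3) = 1/2.

1/2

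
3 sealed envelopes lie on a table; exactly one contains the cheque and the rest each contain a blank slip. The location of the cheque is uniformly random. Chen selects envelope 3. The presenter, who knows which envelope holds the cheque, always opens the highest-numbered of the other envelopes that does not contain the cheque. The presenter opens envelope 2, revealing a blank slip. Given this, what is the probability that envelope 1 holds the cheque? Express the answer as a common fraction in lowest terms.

1/2

Apply Bayes' rule, conditioning on where the cheque actually is.
If it is in either of envelopes 1 and 3 (prior 1/3 each): envelope 2 is the highest-numbered option available, probability 1; weight (1/3)·1 = 1/3 each.
If it is in envelope 2 (prior 1/3): the presenter opened envelope 2, so this case is ruled out; weight (1/3)·0 = 0.
The weights sum to 2/3.
So P(the cheque in envelope 1 | the presenter opened envelope 2) = (1/3) / (2/3) = 1/2.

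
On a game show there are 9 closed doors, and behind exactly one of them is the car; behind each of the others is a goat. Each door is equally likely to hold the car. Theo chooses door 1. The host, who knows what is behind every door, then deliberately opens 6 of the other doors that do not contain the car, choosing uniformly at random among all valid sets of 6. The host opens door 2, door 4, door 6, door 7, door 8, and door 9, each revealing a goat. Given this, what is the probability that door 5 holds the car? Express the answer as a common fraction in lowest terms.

Apply Bayes' rule, conditioning on where the car actually is.
If it is behind door 1 (prior 1/9): the host has 28 equally likely choices, so probability 1/28; weight (1/9)·(1/28) = 1/252.
If it is behind any of doors 2, 4, 6, 7, 8, and 9 (prior 1/9 each): that door was opened and seen not to hold the prize — ruled out; weight (1/9)·0 = 0 each.
If it is behind either of doors 3 and 5 (prior 1/9 each): the host has 7 equally likely choices, so probability 1/7; weight (1/9)·(1/7) = 1/63 each.
The weights sum to 1/28.
So P(the car behind door 5 | the host opened door 2, door 4, door 6, door 7, door 8, and door 9) = (1/63) / (1/28) = 4/9.

4/9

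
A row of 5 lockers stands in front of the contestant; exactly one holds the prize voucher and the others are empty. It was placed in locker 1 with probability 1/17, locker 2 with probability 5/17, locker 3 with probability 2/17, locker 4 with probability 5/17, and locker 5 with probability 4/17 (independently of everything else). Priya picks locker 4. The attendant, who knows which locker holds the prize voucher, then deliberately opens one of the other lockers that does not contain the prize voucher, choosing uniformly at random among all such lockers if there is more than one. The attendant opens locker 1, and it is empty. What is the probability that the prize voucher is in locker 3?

8/59

Apply Bayes' rule, conditioning on where the prize voucher actually is.
If it is in locker 1 (prior 1/17): the attendant opened locker 1, so this case is ruled out; weight (1/17)·0 = 0.
If it is in locker 2 (prior 5/17): the attendant has 3 equally likely choices, so probability 1/3; weight (5/17)·(1/3) = 5/51.
If it is in locker 3 (prior 2/17): the attendant has 3 equally likely choices, so probability 1/3; weight (2/17)·(1/3) = 2/51.
If it is in locker 4 (prior 5/17): the attendant has 4 equally likely choices, so probability 1/4; weight (5/17)·(1/4) = 5/68.
If it is in locker 5 (prior 4/17): the attendant has 3 equally likely choices, so probability 1/3; weight (4/17)·(1/3) = 4/51.
The weights sum to 59/204.
So P(the prize voucher in locker 3 | the attendant opened locker 1) = (2/51) / (59/204) = 8/59.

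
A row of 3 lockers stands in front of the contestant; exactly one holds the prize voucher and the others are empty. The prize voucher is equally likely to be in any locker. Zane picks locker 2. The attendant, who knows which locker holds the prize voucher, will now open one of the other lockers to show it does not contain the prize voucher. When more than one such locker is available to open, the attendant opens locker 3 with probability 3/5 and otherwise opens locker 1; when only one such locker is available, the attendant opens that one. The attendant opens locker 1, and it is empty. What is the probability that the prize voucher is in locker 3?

Apply Bayes' rule, conditioning on where the prize voucher actually is.
If it is in locker 1 (prior 1/3): the attendant opened locker 1, so this case is ruled out; weight (1/3)·0 = 0.
If it is in locker 2 (prior 1/3): locker 3 is available but not opened, probability 2/5; weight (1/3)·(2/5) = 2/15.
If it is in locker 3 (prior 1/3): only locker 1 is available, probability 1; weight (1/3)·1 = 1/3.
The weights sum to 7/15.
So P(the prize voucher in locker 3 | the attendant opened locker 1) = (1/3) / (7/15) = 5/7.

5/7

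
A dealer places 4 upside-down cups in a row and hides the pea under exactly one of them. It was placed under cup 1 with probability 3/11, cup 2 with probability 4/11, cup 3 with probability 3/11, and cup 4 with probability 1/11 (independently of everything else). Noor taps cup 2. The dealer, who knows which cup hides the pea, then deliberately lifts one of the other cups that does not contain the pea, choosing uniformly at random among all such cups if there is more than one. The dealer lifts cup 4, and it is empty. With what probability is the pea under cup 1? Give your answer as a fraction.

Condition on the true location of the pea.
If it is under either of cups 1 and 3 (prior 3/11 each): the dealer has 2 equally likely choices, so probability 1/2; weight (3/11)·(1/2) = 3/22 each.
If it is under cup 2 (prior 4/11): the dealer has 3 equally likely choices, so probability 1/3; weight (4/11)·(1/3) = 4/33.
If it is under cup 4 (prior 1/11): the dealer opened cup 4, so this case is ruled out; weight (1/11)·0 = 0.
The weights sum to 13/33.
So P(the pea under cup 1 | the dealer opened cup 4) = (3/22) / (13/33) = 9/26.

9/26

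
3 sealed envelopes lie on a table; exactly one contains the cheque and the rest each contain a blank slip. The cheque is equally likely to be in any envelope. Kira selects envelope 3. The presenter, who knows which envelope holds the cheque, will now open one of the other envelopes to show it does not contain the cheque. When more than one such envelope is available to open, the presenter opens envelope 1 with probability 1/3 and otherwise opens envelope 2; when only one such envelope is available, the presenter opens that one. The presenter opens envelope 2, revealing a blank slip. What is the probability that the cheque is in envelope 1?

Condition on the true location of the cheque.
If it is in envelope 1 (prior 1/3): only envelope 2 is available, probability 1; weight (1/3)·1 = 1/3.
If it is in envelope 2 (prior 1/3): the presenter opened envelope 2, so this case is ruled out; weight (1/3)·0 = 0.
If it is in envelope 3 (prior 1/3): envelope 1 is available but not opened, probability 2/3; weight (1/3)·(2/3) = 2/9.
The weights sum to 5/9.
So P(the cheque in envelope 1 | the presenter opened envelope 2) = (1/3) / (5/9) = 3/5.

3/5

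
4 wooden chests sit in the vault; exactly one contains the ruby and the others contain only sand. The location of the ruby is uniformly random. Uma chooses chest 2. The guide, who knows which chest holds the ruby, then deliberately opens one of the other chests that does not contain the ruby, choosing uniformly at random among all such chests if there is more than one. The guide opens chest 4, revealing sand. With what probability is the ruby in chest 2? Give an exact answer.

1/4

Apply Bayes' rule, conditioning on where the ruby actually is.
If it is in either of chests 1 and 3 (prior 1/4 each): the guide has 2 equally likely choices, so probability 1/2; weight (1/4)·(1/2) = 1/8 each.
If it is in chest 2 (prior 1/4): the guide has 3 equally likely choices, so probability 1/3; weight (1/4)·(1/3) = 1/12.
If it is in chest 4 (prior 1/4): the guide opened chest 4, so this case is ruled out; weight (1/4)·0 = 0.
The weights sum to 1/3.
So P(the ruby in chest 2 | the guide opened chest 4) = (1/12) / (1/3) = 1/4.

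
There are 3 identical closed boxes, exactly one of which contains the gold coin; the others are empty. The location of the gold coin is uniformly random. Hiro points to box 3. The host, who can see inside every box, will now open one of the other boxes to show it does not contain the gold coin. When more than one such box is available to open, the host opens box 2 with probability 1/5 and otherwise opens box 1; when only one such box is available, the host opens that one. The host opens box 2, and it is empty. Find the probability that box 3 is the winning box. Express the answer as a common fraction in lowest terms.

1/6

Apply Bayes' rule, conditioning on where the gold coin actually is.
If it is in box 1 (prior 1/3): only box 2 is available, probability 1; weight (1/3)·1 = 1/3.
If it is in box 2 (prior 1/3): the host opened box 2, so this case is ruled out; weight (1/3)·0 = 0.
If it is in box 3 (prior 1/3): box 2 is available, opened with probability 1/5; weight (1/3)·(1/5) = 1/15.
The weights sum to 2/5.
So P(the gold coin in box 3 | the host opened box 2) = (1/15) / (2/5) = 1/6.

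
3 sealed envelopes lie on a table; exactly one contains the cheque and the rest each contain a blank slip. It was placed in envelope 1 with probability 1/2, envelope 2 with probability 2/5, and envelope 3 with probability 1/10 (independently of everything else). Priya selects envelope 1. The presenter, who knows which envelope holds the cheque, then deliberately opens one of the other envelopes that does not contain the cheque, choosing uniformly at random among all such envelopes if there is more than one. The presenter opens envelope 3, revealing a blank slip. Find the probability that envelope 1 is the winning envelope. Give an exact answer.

5/13

Apply Bayes' rule, conditioning on where the cheque actually is.
If it is in envelope 1 (prior 1/2): the presenter has 2 equally likely choices, so probability 1/2; weight (1/2)·(1/2) = 1/4.
If it is in envelope 2 (prior 2/5): the presenter has no choice, probability 1; weight (2/5)·1 = 2/5.
If it is in envelope 3 (prior 1/10): the presenter opened envelope 3, so this case is ruled out; weight (1/10)·0 = 0.
The weights sum to 13/20.
So P(the cheque in envelope 1 | the presenter opened envelope 3) = (1/4) / (13/20) = 5/13.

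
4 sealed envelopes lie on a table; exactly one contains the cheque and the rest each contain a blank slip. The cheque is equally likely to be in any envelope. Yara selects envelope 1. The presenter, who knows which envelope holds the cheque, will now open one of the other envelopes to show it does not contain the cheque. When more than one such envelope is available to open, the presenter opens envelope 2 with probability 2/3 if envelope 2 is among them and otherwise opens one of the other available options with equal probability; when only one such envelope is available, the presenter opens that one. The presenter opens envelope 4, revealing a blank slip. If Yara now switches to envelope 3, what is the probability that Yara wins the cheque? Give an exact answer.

1/3

Apply Bayes' rule, conditioning on where the cheque actually is.
If it is in envelope 1 (prior 1/4): envelope 2 is available but not opened; envelope 4 gets probability (1 − 2/3)/2 = 1/6; weight (1/4)·(1/6) = 1/24.
If it is in envelope 2 (prior 1/4): envelope 2 holds the prize so is unavailable; the presenter chooses uniformly among the 2 others, probability 1/2; weight (1/4)·(1/2) = 1/8.
If it is in envelope 3 (prior 1/4): envelope 2 is available but not opened, probability 1/3; weight (1/4)·(1/3) = 1/12.
If it is in envelope 4 (prior 1/4): the presenter opened envelope 4, so this case is ruled out; weight (1/4)·0 = 0.
The weights sum to 1/4.
So P(the cheque in envelope 3 | the presenter opened envelope 4) = (1/12) / (1/4) = 1/3.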